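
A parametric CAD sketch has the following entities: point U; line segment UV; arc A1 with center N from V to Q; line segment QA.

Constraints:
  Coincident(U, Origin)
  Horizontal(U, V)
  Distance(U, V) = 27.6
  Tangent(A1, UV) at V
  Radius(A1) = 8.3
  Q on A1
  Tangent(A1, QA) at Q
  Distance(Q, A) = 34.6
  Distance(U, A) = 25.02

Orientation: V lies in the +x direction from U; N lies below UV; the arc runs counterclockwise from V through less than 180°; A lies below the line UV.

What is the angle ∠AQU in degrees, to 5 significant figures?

46.173°

Checks: ∠(NV, VU) = 90.00° ✓; |NV| = 8.300 ✓; |NQ| = 8.300 ✓; ∠(NQ, QA) = 90.00° ✓; |QA| = 34.60 ✓; |UA| = 25.02 ✓.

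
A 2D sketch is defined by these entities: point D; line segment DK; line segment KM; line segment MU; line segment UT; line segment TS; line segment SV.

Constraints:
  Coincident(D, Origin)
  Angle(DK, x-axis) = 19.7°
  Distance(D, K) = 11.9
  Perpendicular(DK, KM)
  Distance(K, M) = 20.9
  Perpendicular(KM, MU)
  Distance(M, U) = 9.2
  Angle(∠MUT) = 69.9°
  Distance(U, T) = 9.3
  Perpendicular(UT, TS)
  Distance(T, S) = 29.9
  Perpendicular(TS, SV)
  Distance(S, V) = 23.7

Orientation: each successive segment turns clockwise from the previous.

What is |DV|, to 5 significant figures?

51.625

D is at the origin; DK runs at 19.7° with length 11.9, so K = (11.203, 4.0114). DK ⟂ KM, so KM runs at -70.300°; with |KM| = 20.9, M = (18.249, -15.665). KM is perpendicular to MU, so MU runs at -160.30°; with |MU| = 9.2, U = (9.5873, -18.767). ∠MUT = 69.9° gives UT at 89.600° from the x-axis; with |UT| = 9.3, T = (9.6522, -9.4668). UT ⟂ TS, so TS runs at -0.40000°; with |TS| = 29.9, S = (39.551, -9.6755). TS ⟂ SV, so SV runs at -90.400°; with |SV| = 23.7, V = (39.386, -33.375). Then |DV| = |V − D| = 51.625.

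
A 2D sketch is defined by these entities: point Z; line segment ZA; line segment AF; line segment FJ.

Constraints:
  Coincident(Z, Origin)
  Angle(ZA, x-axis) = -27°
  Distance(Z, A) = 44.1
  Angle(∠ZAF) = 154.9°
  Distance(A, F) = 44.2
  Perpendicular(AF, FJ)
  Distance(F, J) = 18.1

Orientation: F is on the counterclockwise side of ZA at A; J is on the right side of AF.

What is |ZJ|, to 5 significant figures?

91.834

∠ZAF = 154.9°, so AF runs at -27.0° + (180° − 154.9°) = -1.9000° from the x-axis; with |AF| = 44.2, F = A + 44.2·(cos -1.9000°, sin -1.9000°) = (83.469, -21.486). The perpendicularity gives FJ at right angles to AF; with |FJ| = 18.1 on the right of AF, J = F + 18.1·(-0.033155, -0.99945) = (82.869, -39.576). Then |ZJ| = |J − Z| = 91.834.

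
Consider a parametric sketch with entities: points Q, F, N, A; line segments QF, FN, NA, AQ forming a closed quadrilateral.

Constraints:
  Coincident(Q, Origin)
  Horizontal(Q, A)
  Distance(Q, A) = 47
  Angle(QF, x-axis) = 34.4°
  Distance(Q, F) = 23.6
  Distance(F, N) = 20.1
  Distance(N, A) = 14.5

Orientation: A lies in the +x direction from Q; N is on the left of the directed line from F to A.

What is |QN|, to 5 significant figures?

41.463

Q is at the origin; Q and A share the same y with |QA| = 47.0 and A in +x, so A = (47.0, 0). QF runs at 34.4° with |QF| = 23.6, so F = (19.473, 13.333). N is determined by |FN| = 20.1 and |NA| = 14.5 together: it lies at the intersection of circle(F, 20.1) and circle(A, 14.5). With |FA| = 30.586, the foot of the radical line on FA is 18.461 from F and the perpendicular offset is √(20.1² − 18.461²) = 7.9508. Taking the left-of-FA solution: N = (39.553, 12.441).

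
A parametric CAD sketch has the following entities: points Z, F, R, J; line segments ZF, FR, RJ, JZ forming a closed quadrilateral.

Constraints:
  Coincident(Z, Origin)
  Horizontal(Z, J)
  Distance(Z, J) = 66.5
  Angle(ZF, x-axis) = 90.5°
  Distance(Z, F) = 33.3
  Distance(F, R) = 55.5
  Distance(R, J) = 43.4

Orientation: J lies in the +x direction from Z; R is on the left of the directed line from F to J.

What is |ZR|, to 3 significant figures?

68.7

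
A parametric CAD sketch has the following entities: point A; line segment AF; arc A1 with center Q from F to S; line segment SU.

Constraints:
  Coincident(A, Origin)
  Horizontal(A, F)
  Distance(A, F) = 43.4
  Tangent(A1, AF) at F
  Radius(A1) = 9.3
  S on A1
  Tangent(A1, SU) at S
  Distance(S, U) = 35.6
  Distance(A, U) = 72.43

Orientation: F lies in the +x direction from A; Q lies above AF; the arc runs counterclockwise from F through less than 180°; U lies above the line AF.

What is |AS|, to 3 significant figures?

53.2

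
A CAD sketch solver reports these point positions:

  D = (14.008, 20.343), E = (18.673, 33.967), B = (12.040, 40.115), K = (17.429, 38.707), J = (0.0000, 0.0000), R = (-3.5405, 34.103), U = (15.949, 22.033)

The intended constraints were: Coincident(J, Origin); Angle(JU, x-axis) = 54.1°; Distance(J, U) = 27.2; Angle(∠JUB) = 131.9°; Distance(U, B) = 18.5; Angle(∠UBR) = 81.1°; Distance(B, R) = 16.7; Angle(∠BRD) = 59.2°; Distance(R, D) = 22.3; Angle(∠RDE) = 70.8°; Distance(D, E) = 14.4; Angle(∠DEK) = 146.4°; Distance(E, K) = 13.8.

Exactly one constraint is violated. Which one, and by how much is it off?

Distance(E, K) = 13.8 — off by 8.90.

J = (0.00, 0.00) ✓; JU at 54.10° ✓; |JU| = 27.20 ✓; ∠JUB = 131.9° ✓; |UB| = 18.50 ✓; ∠UBR = 81.10° ✓; |BR| = 16.70 ✓; ∠BRD = 59.20° ✓; |RD| = 22.30 ✓; ∠RDE = 70.80° ✓; |DE| = 14.40 ✓; ∠DEK = 146.4° ✓; |EK| = 4.901 ✗.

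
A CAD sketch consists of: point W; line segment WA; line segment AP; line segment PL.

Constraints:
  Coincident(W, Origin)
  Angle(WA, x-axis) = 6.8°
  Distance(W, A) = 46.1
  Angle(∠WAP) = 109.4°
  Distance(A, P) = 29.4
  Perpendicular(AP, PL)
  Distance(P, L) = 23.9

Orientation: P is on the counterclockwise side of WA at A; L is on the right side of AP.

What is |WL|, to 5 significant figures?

80.868

W is at the origin; WA runs at 6.8° with length 46.1, so A = 46.1·(cos 6.8°, sin 6.8°) = (45.776, 5.4584). ∠WAP = 109.4°, so AP runs at 6.8° + (180° − 109.4°) = 77.400° from the x-axis; with |AP| = 29.4, P = A + 29.4·(cos 77.400°, sin 77.400°) = (52.189, 34.150). The perpendicularity gives PL at right angles to AP; with |PL| = 23.9 on the right of AP, L = P + 23.9·(0.97592, -0.21814) = (75.514, 28.937). Then |WL| = |L − W| = 80.868.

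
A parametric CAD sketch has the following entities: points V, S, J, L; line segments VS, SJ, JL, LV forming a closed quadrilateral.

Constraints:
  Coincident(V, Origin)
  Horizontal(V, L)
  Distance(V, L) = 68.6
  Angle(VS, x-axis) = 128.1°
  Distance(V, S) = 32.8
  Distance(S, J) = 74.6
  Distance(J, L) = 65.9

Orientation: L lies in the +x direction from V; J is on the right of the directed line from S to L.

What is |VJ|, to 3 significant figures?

42.5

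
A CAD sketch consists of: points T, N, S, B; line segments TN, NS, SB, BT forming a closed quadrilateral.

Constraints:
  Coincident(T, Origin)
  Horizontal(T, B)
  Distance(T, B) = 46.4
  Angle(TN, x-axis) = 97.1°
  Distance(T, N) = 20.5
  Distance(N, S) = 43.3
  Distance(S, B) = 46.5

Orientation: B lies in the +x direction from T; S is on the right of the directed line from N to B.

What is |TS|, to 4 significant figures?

22.88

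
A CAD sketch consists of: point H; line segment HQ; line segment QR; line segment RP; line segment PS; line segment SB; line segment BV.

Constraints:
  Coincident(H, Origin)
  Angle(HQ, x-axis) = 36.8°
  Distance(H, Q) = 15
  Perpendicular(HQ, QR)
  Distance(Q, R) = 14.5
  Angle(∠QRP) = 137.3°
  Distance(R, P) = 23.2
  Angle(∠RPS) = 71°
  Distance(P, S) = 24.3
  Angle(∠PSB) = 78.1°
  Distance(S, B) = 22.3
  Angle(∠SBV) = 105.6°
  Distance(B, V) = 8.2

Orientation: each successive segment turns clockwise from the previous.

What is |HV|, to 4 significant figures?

17.28

H is at the origin; HQ runs at 36.8° with length 15.0, so Q = (12.01, 8.985). HQ ⟂ QR, so QR runs at -53.20°; with |QR| = 14.5, R = (20.70, -2.625). ∠QRP = 137.3° gives RP at -95.90° from the x-axis; with |RP| = 23.2, P = (18.31, -25.70). ∠RPS = 71.0° gives PS at 155.1° from the x-axis; with |PS| = 24.3, S = (-3.729, -15.47). ∠PSB = 78.1° gives SB at 53.20° from the x-axis; with |SB| = 22.3, B = (9.629, 2.385). ∠SBV = 105.6° gives BV at -21.20° from the x-axis; with |BV| = 8.2, V = (17.27, -0.5802). Then |HV| = |V − H| = 17.28.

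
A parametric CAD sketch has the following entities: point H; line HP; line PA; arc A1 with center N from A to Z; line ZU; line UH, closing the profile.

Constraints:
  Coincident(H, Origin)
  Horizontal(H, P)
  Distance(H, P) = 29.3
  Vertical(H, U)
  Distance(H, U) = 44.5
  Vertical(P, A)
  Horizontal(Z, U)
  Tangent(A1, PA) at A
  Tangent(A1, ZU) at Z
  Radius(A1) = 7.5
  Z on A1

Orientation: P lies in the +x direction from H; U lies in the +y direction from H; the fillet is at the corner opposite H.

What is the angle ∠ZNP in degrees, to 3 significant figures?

169°

The virtual corner opposite H is at (29.3, 44.5). A1 meets PA tangentially, so NA is at right angles to PA and since A1 is tangent to ZU there, NZ ⟂ ZU, with radius 7.5, so the center N sits 7.5 in from both sides at N = (21.8, 37.0). That places the tangent points at A = (29.3, 37.0) on PA and Z = (21.8, 44.5) on ZU. Then cos ∠ZNP = NZ·NP / (|NZ||NP|), giving 169°.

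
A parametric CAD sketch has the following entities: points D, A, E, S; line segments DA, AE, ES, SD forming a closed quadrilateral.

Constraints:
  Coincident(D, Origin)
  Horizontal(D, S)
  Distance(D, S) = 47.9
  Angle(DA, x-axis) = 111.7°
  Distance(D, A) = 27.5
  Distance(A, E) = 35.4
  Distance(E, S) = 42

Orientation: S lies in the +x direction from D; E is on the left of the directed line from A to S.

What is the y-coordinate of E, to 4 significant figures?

34.58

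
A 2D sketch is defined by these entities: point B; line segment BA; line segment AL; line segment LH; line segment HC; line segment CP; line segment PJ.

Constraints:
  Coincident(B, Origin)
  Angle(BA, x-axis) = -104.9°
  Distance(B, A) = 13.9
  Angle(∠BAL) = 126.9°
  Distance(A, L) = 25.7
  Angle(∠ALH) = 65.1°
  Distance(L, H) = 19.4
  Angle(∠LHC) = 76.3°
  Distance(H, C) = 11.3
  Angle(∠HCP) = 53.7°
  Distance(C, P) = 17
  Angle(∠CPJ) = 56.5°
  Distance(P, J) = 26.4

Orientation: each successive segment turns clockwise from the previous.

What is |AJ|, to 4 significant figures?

35.40

∠HCP = 53.7° gives CP at -142.9° from the x-axis; with |CP| = 17.0, P = (-29.15, -17.17). ∠CPJ = 56.5° gives PJ at 93.60° from the x-axis; with |PJ| = 26.4, J = (-30.81, 9.180). Then |AJ| = |J − A| = 35.40.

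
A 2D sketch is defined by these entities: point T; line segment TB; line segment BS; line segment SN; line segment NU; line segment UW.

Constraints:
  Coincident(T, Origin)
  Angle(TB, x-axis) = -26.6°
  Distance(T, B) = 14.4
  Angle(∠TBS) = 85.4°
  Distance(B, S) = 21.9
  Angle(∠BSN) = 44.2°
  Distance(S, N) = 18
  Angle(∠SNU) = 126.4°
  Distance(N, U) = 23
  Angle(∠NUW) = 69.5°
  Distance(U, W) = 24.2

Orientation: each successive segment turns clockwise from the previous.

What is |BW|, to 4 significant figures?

12.30

∠SNU = 126.4° gives NU at 49.40° from the x-axis; with |NU| = 23.0, U = (12.45, 9.822). ∠NUW = 69.5° gives UW at -61.10° from the x-axis; with |UW| = 24.2, W = (24.15, -11.36). Then |BW| = |W − B| = 12.30.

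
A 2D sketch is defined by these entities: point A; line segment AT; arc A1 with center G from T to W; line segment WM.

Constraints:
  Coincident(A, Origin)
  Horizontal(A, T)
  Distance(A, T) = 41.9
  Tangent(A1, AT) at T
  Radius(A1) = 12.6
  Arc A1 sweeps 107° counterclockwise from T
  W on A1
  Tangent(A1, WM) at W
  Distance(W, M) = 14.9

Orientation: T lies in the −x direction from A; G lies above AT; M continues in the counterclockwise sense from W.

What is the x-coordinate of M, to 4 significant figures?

-34.21

A is at the origin; A and T share the same y with |AT| = 41.9 and T on the −x side, so T = (-41.90, 0.000). Tangency of A1 to AT means the radius GT is perpendicular to AT, so G = T + (0, 12.6) = (-41.90, 12.60). On A1, T sits at bearing -90° from G; a 107° counterclockwise sweep puts W at bearing 17°, so W = G + 12.6·(cos 17°, sin 17°) = (-29.85, 16.28). A1 meets WM tangentially, so GW is at right angles to WM, so WM runs along (−sin 17°, cos 17°); with |WM| = 14.9, M = (-34.21, 30.53). So M.x = -34.21.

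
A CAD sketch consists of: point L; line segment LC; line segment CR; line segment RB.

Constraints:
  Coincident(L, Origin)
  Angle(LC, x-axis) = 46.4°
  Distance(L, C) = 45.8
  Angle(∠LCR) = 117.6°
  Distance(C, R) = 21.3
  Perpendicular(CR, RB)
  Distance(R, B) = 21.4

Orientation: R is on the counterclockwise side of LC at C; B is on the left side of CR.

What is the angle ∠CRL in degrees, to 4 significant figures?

43.67°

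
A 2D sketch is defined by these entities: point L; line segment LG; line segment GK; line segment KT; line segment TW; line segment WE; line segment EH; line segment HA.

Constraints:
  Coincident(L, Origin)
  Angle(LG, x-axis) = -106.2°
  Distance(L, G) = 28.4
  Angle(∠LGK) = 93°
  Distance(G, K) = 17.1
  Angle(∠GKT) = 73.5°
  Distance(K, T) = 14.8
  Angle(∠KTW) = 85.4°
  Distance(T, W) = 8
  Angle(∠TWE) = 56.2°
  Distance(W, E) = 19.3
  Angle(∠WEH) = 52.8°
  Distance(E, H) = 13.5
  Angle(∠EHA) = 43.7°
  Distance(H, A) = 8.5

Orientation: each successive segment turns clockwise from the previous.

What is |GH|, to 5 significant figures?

24.849

∠TWE = 56.2° gives WE at -158.10° from the x-axis; with |WE| = 19.3, E = (-28.537, -22.219). ∠WEH = 52.8° gives EH at 74.700° from the x-axis; with |EH| = 13.5, H = (-24.975, -9.1971). Then |GH| = |H − G| = 24.849.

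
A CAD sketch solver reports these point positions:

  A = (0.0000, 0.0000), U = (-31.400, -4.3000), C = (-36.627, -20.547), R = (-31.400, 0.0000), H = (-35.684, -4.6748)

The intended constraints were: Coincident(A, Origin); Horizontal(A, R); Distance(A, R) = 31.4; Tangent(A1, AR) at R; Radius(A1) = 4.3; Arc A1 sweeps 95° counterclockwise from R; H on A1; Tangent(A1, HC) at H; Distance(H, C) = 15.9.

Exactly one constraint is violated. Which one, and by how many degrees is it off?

Tangent(A1, HC) at H — off by 8.40°.

A = (0.00, 0.00) ✓; A.y = 0.00, R.y = 0.00 ✓; |AR| = 31.40 ✓; ∠(UR, RA) = 90.00° ✓; |UR| = 4.300 ✓; bearing(U→H) − bearing(U→R) = 95.00° ✓; |UH| = 4.300 ✓; ∠(UH, HC) = 98.40° ✗; |HC| = 15.90 ✓.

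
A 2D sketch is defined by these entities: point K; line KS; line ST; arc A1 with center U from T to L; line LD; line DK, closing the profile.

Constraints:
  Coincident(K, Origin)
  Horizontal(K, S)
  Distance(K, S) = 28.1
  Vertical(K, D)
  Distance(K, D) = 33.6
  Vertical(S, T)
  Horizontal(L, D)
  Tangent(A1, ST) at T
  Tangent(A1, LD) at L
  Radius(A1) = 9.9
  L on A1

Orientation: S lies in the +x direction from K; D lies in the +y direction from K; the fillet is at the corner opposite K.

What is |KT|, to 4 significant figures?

36.76

K is at the origin; KS is horizontal with |KS| = 28.1 and S on the +x side, so S = (28.10, 0.000). KD is vertical with |KD| = 33.6 and D on the +y side, so D = (0.000, 33.60). The virtual corner opposite K is at (28.10, 33.60). Tangency of A1 to ST means the radius UT is perpendicular to ST and tangency of A1 to LD means the radius UL is perpendicular to LD, with radius 9.9, so the center U sits 9.9 in from both sides at U = (18.20, 23.70). That places the tangent points at T = (28.10, 23.70) on ST and L = (18.20, 33.60) on LD. Then |KT| = |T − K| = 36.76.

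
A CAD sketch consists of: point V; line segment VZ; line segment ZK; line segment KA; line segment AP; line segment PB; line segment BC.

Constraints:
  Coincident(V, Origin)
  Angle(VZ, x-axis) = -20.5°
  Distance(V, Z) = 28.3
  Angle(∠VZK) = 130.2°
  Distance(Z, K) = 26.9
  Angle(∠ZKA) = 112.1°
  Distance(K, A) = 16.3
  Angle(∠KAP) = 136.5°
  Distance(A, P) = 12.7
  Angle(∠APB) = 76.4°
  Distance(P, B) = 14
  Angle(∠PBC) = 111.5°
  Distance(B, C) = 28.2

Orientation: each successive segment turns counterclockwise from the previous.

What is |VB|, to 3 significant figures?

35.3

V is at the origin; VZ runs at -20.5° with length 28.3, so Z = (26.5, -9.91). ∠VZK = 130.2° gives ZK at 29.3° from the x-axis; with |ZK| = 26.9, K = (50.0, 3.25). ∠ZKA = 112.1° gives KA at 97.2° from the x-axis; with |KA| = 16.3, A = (47.9, 19.4). ∠KAP = 136.5° gives AP at 141° from the x-axis; with |AP| = 12.7, P = (38.1, 27.5). ∠APB = 76.4° gives PB at -116° from the x-axis; with |PB| = 14.0, B = (32.0, 14.9). Then |VB| = |B − V| = 35.3.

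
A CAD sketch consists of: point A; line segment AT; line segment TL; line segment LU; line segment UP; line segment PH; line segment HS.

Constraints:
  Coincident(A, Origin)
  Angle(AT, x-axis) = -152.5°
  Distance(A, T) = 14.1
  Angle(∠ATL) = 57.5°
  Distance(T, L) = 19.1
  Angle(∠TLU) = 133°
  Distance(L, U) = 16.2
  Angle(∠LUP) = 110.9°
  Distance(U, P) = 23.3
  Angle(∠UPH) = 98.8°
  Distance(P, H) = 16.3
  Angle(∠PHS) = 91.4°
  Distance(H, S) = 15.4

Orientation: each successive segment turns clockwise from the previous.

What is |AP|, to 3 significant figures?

24.2

A is at the origin; AT runs at -152.5° with length 14.1, so T = (-12.5, -6.51). ∠ATL = 57.5° gives TL at 85.0° from the x-axis; with |TL| = 19.1, L = (-10.8, 12.5). ∠TLU = 133.0° gives LU at 38.0° from the x-axis; with |LU| = 16.2, U = (1.92, 22.5). ∠LUP = 110.9° gives UP at -31.1° from the x-axis; with |UP| = 23.3, P = (21.9, 10.5). Then |AP| = |P − A| = 24.2.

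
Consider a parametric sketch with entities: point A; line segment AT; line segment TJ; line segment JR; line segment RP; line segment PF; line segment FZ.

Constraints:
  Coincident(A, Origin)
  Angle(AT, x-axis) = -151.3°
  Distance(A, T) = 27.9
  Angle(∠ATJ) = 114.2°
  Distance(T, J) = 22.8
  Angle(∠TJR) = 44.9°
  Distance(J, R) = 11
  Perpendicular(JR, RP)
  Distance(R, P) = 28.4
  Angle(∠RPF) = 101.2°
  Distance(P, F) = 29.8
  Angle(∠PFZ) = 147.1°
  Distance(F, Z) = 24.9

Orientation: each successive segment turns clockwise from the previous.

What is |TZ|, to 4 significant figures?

58.20

A is at the origin; AT runs at -151.3° with length 27.9, so T = (-24.47, -13.40). ∠ATJ = 114.2° gives TJ at 142.9° from the x-axis; with |TJ| = 22.8, J = (-42.66, 0.3549). ∠TJR = 44.9° gives JR at 7.800° from the x-axis; with |JR| = 11.0, R = (-31.76, 1.848). The perpendicularity gives RP at right angles to JR, so RP runs at -82.20°; with |RP| = 28.4, P = (-27.90, -26.29). ∠RPF = 101.2° gives PF at -161.0° from the x-axis; with |PF| = 29.8, F = (-56.08, -35.99). ∠PFZ = 147.1° gives FZ at 166.1° from the x-axis; with |FZ| = 24.9, Z = (-80.25, -30.01). Then |TZ| = |Z − T| = 58.20.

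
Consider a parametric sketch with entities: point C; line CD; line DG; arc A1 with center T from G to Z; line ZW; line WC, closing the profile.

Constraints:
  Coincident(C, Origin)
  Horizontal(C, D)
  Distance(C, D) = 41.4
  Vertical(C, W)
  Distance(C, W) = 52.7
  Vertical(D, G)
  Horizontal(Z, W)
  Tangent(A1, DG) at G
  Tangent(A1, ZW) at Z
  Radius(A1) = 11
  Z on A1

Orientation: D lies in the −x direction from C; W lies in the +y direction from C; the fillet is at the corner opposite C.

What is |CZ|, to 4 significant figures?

60.84

The virtual corner opposite C is at (-41.40, 52.70). A1 meets DG tangentially, so TG is at right angles to DG and tangency of A1 to ZW means the radius TZ is perpendicular to ZW, with radius 11.0, so the center T sits 11.0 in from both sides at T = (-30.40, 41.70). That places the tangent points at G = (-41.40, 41.70) on DG and Z = (-30.40, 52.70) on ZW. Then |CZ| = |Z − C| = 60.84.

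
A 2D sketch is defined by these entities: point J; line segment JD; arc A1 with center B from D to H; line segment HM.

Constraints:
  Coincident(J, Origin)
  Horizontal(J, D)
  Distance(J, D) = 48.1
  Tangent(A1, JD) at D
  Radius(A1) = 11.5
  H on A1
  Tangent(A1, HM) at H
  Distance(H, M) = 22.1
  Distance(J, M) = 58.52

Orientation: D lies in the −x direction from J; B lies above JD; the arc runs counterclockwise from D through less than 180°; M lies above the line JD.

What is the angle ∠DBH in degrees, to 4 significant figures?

112.4°

J is at the origin; J and D share the same y with |JD| = 48.1 and D on the −x side, so D = (-48.10, 0.000). Tangency of A1 to JD means the radius BD is perpendicular to JD, so B = D + (0, 11.5) = (-48.10, 11.50). Since BH ⟂ HM (tangency), |BM| = √(11.5² + 22.1²) = 24.91 regardless of where H sits on A1. So M lies on both circle(J, 58.52) and circle(B, 24.91); the above-JD intersection is M = (-45.89, 36.31). H is the foot of the tangent from M: H = (-37.47, 15.88).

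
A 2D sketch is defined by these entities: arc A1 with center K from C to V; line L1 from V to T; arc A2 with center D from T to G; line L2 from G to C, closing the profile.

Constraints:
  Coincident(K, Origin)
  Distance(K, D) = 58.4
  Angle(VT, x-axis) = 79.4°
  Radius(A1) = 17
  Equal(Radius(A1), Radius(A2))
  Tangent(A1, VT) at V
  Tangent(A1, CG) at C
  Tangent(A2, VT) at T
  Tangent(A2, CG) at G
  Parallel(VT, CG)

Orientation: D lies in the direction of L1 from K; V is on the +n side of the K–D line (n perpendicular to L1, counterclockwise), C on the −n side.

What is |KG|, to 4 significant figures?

60.82

Tangency of A1 to both parallel lines with radius 17.0 puts V and C at K ± 17.0·n: V = (-16.71, 3.127), C = (16.71, -3.127). Equal radii place T and G the same way about D: T = D + 17.0·n = (-5.967, 60.53), G = D − 17.0·n = (27.45, 54.28). Then |KG| = |G − K| = 60.82.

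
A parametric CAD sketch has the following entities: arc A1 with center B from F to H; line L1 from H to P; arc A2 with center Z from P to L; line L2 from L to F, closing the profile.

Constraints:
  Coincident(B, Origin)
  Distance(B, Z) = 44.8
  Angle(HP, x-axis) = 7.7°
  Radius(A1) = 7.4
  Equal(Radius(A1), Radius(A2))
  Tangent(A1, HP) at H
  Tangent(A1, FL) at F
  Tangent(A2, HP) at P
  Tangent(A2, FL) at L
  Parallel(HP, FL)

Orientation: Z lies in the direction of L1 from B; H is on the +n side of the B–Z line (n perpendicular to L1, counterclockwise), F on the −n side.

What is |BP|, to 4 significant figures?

45.41

Tangency of A1 to both parallel lines with radius 7.4 puts H and F at B ± 7.4·n: H = (-0.9915, 7.333), F = (0.9915, -7.333). Equal radii place P and L the same way about Z: P = Z + 7.4·n = (43.40, 13.34), L = Z − 7.4·n = (45.39, -1.331). Then |BP| = |P − B| = 45.41.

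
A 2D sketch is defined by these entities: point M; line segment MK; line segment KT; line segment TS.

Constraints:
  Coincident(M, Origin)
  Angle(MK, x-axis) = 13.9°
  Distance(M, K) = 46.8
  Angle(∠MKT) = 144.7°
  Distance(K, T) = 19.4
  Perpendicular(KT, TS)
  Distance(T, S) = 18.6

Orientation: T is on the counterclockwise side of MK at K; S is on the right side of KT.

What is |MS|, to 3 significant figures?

73.5

∠MKT = 144.7°, so KT runs at 13.9° + (180° − 144.7°) = 49.2° from the x-axis; with |KT| = 19.4, T = K + 19.4·(cos 49.2°, sin 49.2°) = (58.1, 25.9). KT is perpendicular to TS; with |TS| = 18.6 on the right of KT, S = T + 18.6·(0.757, -0.653) = (72.2, 13.8). Then |MS| = |S − M| = 73.5.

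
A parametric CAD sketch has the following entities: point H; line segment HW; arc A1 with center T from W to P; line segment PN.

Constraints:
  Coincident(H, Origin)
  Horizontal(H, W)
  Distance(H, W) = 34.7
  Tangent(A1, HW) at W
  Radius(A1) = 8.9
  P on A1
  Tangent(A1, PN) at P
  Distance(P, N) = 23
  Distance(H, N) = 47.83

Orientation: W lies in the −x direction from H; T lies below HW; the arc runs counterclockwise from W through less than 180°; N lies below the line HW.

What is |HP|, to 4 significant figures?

44.65

Checks: |TP| = 8.900 ✓; ∠(TP, PN) = 90.00° ✓; |PN| = 23.00 ✓; |HN| = 47.83 ✓.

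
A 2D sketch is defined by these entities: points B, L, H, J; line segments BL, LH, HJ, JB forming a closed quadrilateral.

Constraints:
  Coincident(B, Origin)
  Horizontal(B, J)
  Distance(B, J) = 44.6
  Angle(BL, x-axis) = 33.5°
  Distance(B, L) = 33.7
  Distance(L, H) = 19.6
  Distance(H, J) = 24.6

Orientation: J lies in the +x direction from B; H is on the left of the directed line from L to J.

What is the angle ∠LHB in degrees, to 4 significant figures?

10.11°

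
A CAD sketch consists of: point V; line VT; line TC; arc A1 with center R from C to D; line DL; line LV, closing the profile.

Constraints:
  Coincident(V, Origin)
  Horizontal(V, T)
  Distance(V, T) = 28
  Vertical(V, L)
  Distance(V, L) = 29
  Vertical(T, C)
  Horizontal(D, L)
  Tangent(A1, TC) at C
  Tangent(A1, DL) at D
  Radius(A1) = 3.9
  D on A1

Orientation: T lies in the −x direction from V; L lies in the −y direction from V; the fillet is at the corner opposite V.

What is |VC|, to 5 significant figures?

37.603

V is at the origin; V and T share the same y with |VT| = 28.0 and T on the −x side, so T = (-28.000, 0.0000). V and L share the same x with |VL| = 29.0 and L on the −y side, so L = (0.0000, -29.000). The virtual corner opposite V is at (-28.000, -29.000). Tangency of A1 to TC means the radius RC is perpendicular to TC and A1 meets DL tangentially, so RD is at right angles to DL, with radius 3.9, so the center R sits 3.9 in from both sides at R = (-24.100, -25.100). That places the tangent points at C = (-28.000, -25.100) on TC and D = (-24.100, -29.000) on DL. Then |VC| = |C − V| = 37.603.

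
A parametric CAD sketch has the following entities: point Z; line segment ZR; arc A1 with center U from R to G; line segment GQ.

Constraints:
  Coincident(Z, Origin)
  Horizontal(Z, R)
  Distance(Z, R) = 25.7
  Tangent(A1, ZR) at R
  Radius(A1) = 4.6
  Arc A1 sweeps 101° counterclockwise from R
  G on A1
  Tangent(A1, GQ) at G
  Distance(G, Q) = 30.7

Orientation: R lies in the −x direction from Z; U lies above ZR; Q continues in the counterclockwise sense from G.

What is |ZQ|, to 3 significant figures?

44.7

Z is at the origin; Z and R share the same y with |ZR| = 25.7 and R on the −x side, so R = (-25.7, 0.00). The tangent condition forces UR to be normal to ZR, so U = R + (0, 4.6) = (-25.7, 4.60). On A1, R sits at bearing -90° from U; a 101° counterclockwise sweep puts G at bearing 11°, so G = U + 4.6·(cos 11°, sin 11°) = (-21.2, 5.48). Since A1 is tangent to GQ there, UG ⟂ GQ, so GQ runs along (−sin 11°, cos 11°); with |GQ| = 30.7, Q = (-27.0, 35.6). Then |ZQ| = |Q − Z| = 44.7.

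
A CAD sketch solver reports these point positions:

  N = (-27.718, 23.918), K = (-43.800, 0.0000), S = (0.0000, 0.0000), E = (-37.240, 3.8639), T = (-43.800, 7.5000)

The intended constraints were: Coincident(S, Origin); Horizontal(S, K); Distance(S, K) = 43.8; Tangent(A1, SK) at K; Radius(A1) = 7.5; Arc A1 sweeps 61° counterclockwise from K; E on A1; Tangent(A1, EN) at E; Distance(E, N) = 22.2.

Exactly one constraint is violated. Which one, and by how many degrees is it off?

Tangent(A1, EN) at E — off by 3.60°.

S = (0.00, 0.00) ✓; S.y = 0.00, K.y = 0.00 ✓; |SK| = 43.80 ✓; ∠(TK, KS) = 90.00° ✓; |TK| = 7.500 ✓; bearing(T→E) − bearing(T→K) = 61.00° ✓; |TE| = 7.500 ✓; ∠(TE, EN) = 86.40° ✗; |EN| = 22.20 ✓.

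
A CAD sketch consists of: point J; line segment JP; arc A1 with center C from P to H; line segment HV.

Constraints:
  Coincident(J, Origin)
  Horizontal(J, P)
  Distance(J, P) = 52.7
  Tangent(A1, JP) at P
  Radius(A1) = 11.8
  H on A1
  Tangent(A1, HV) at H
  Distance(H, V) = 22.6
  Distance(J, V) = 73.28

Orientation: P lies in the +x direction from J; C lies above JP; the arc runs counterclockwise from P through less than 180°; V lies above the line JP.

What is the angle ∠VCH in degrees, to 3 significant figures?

62.4°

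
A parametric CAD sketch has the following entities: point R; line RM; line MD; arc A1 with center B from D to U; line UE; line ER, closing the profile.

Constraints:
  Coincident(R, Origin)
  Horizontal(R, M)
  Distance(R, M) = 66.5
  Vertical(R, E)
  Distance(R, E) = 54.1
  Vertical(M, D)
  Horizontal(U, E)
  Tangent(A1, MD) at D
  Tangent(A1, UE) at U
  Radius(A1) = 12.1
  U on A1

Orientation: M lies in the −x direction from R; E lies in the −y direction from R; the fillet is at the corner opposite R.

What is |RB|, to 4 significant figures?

68.73

R is at the origin; R and M share the same y with |RM| = 66.5 and M on the −x side, so M = (-66.50, 0.000). R and E share the same x with |RE| = 54.1 and E on the −y side, so E = (0.000, -54.10). The virtual corner opposite R is at (-66.50, -54.10). Tangency of A1 to MD means the radius BD is perpendicular to MD and since A1 is tangent to UE there, BU ⟂ UE, with radius 12.1, so the center B sits 12.1 in from both sides at B = (-54.40, -42.00). Then |RB| = |B − R| = 68.73.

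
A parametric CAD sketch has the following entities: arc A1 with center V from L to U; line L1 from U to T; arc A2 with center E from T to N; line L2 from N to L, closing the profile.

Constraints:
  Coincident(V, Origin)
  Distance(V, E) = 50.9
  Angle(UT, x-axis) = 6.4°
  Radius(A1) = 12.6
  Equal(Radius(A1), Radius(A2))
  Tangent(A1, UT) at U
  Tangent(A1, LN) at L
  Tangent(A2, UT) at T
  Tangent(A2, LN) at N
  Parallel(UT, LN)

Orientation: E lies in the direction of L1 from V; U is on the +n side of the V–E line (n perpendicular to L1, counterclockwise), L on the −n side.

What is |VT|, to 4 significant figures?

52.44

Tangency of A1 to both parallel lines with radius 12.6 puts U and L at V ± 12.6·n: U = (-1.405, 12.52), L = (1.405, -12.52). Equal radii place T and N the same way about E: T = E + 12.6·n = (49.18, 18.20), N = E − 12.6·n = (51.99, -6.848). Then |VT| = |T − V| = 52.44.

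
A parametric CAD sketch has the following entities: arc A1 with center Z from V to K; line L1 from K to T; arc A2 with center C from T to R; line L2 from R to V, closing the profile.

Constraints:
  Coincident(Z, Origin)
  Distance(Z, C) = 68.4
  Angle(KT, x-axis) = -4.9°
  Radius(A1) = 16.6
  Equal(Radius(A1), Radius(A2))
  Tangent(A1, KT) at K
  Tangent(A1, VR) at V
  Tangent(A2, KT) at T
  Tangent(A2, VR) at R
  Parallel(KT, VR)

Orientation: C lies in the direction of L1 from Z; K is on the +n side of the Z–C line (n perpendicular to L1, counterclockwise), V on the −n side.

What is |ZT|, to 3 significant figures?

70.4

Tangency of A1 to both parallel lines with radius 16.6 puts K and V at Z ± 16.6·n: K = (1.42, 16.5), V = (-1.42, -16.5). Equal radii place T and R the same way about C: T = C + 16.6·n = (69.6, 10.7), R = C − 16.6·n = (66.7, -22.4). Then |ZT| = |T − Z| = 70.4.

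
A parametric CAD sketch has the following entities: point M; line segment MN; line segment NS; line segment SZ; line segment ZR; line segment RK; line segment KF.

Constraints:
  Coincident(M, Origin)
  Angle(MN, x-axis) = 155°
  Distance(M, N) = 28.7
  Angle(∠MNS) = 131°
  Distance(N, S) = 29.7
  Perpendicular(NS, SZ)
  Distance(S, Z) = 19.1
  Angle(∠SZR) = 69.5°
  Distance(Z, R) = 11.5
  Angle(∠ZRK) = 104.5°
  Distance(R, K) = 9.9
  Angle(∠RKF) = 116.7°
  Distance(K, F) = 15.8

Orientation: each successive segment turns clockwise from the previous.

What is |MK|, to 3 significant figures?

42.1

∠SZR = 69.5° gives ZR at -94.5° from the x-axis; with |ZR| = 11.5, R = (-16.7, 34.5). ∠ZRK = 104.5° gives RK at -170° from the x-axis; with |RK| = 9.9, K = (-26.5, 32.8). Then |MK| = |K − M| = 42.1.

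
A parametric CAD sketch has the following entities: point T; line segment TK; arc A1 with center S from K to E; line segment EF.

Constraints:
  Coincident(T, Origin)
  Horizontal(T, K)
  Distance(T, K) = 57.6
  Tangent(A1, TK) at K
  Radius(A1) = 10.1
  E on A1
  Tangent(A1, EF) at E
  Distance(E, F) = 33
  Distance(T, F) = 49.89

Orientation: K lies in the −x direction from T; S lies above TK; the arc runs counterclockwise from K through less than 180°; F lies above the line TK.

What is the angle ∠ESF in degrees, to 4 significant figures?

72.98°

T is at the origin; T and K share the same y with |TK| = 57.6 and K on the −x side, so K = (-57.60, 0.000). Tangency of A1 to TK means the radius SK is perpendicular to TK, so S = K + (0, 10.1) = (-57.60, 10.10). Since SE ⟂ EF (tangency), |SF| = √(10.1² + 33.0²) = 34.51 regardless of where E sits on A1. So F lies on both circle(T, 49.89) and circle(S, 34.51); the above-TK intersection is F = (-34.66, 35.88). E is the foot of the tangent from F: E = (-48.42, 5.889).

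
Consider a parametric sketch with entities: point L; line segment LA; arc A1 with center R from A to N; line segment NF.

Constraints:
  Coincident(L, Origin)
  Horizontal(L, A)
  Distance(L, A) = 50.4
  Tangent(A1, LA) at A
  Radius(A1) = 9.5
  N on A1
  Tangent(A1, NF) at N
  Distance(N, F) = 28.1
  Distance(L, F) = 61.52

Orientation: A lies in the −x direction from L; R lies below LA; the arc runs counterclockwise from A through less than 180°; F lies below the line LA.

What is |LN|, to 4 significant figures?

60.57

L is at the origin; LA is horizontal with |LA| = 50.4 and A on the −x side, so A = (-50.40, 0.000). Tangency of A1 to LA means the radius RA is perpendicular to LA, so R = A + (0, -9.5) = (-50.40, -9.500). Since RN ⟂ NF (tangency), |RF| = √(9.5² + 28.1²) = 29.66 regardless of where N sits on A1. So F lies on both circle(L, 61.52) and circle(R, 29.66); the below-LA intersection is F = (-47.56, -39.03). N is the foot of the tangent from F: N = (-59.07, -13.39).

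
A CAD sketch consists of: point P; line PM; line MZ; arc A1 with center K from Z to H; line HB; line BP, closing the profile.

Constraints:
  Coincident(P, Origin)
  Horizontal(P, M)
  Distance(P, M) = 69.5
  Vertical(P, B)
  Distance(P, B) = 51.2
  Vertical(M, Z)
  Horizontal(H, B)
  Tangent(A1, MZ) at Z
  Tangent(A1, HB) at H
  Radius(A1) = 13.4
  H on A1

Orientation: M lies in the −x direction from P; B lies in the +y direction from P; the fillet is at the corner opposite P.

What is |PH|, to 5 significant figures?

75.952

P is at the origin; P and M share the same y with |PM| = 69.5 and M on the −x side, so M = (-69.500, 0.0000). PB is vertical with |PB| = 51.2 and B on the +y side, so B = (0.0000, 51.200). The virtual corner opposite P is at (-69.500, 51.200). Since A1 is tangent to MZ there, KZ ⟂ MZ and since A1 is tangent to HB there, KH ⟂ HB, with radius 13.4, so the center K sits 13.4 in from both sides at K = (-56.100, 37.800). That places the tangent points at Z = (-69.500, 37.800) on MZ and H = (-56.100, 51.200) on HB. Then |PH| = |H − P| = 75.952.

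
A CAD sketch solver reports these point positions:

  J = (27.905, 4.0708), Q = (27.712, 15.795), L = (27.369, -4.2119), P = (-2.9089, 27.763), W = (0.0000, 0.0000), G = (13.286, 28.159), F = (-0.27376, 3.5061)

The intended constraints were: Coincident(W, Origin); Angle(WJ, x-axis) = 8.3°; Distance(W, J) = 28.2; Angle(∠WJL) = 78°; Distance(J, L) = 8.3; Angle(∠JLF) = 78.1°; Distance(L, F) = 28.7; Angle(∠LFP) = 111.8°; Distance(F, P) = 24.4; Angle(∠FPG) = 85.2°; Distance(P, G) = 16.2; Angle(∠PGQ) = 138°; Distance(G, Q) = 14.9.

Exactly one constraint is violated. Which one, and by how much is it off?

Distance(G, Q) = 14.9 — off by 4.10.

W = (0.00, 0.00) ✓; WJ at 8.300° ✓; |WJ| = 28.20 ✓; ∠WJL = 78.00° ✓; |JL| = 8.300 ✓; ∠JLF = 78.10° ✓; |LF| = 28.70 ✓; ∠LFP = 111.8° ✓; |FP| = 24.40 ✓; ∠FPG = 85.20° ✓; |PG| = 16.20 ✓; ∠PGQ = 138.0° ✓; |GQ| = 19.00 ✗.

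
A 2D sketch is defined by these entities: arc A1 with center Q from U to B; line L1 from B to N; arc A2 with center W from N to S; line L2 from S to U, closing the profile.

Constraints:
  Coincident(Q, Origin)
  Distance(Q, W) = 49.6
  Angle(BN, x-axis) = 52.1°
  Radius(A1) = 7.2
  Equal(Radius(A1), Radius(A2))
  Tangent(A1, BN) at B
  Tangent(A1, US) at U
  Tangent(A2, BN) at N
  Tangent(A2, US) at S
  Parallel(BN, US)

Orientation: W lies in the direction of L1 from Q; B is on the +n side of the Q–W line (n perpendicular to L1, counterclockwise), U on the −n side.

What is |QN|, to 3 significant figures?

50.1

Tangency of A1 to both parallel lines with radius 7.2 puts B and U at Q ± 7.2·n: B = (-5.68, 4.42), U = (5.68, -4.42). Equal radii place N and S the same way about W: N = W + 7.2·n = (24.8, 43.6), S = W − 7.2·n = (36.1, 34.7). Then |QN| = |N − Q| = 50.1.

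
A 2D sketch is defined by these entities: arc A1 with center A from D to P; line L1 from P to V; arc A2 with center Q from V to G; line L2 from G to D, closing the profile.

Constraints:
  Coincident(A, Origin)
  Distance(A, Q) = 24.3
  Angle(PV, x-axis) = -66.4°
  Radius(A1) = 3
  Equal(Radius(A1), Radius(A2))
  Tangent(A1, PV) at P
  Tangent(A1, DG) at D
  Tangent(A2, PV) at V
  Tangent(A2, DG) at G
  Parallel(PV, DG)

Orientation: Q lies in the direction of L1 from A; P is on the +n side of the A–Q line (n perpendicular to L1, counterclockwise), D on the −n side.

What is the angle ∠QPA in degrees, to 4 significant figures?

82.96°

A is at the origin and Q lies 24.3 along u from A, so Q = 24.3·u = (9.728, -22.27). Tangency of A1 to both parallel lines with radius 3.0 puts P and D at A ± 3.0·n: P = (2.749, 1.201), D = (-2.749, -1.201). Then cos ∠QPA = PQ·PA / (|PQ||PA|), giving 82.96°.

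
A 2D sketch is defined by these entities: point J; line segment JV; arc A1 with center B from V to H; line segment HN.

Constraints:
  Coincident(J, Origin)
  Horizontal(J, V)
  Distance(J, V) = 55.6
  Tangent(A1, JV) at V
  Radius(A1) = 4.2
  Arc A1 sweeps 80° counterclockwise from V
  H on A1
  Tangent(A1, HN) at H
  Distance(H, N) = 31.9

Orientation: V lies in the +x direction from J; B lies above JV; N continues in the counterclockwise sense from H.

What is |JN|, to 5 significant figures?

74.013

On A1, V sits at bearing -90° from B; an 80° counterclockwise sweep puts H at bearing -10°, so H = B + 4.2·(cos -10°, sin -10°) = (59.736, 3.4707). Tangency of A1 to HN means the radius BH is perpendicular to HN, so HN runs along (−sin -10°, cos -10°); with |HN| = 31.9, N = (65.276, 34.886). Then |JN| = |N − J| = 74.013.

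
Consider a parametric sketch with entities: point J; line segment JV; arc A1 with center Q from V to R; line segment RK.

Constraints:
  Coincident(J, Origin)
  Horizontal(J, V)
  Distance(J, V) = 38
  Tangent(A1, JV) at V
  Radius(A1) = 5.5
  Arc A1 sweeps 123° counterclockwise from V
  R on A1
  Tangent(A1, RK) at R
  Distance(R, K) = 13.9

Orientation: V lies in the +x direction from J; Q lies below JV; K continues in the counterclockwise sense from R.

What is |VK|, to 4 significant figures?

20.37

J is at the origin; JV is horizontal with |JV| = 38.0 and V on the +x side, so V = (38.00, 0.000). The tangent condition forces QV to be normal to JV, so Q = V + (0, -5.5) = (38.00, -5.500). On A1, V sits at bearing 90° from Q; a 123° counterclockwise sweep puts R at bearing 213°, so R = Q + 5.5·(cos 213°, sin 213°) = (33.39, -8.496). Tangency of A1 to RK means the radius QR is perpendicular to RK, so RK runs along (−sin 213°, cos 213°); with |RK| = 13.9, K = (40.96, -20.15). Then |VK| = |K − V| = 20.37.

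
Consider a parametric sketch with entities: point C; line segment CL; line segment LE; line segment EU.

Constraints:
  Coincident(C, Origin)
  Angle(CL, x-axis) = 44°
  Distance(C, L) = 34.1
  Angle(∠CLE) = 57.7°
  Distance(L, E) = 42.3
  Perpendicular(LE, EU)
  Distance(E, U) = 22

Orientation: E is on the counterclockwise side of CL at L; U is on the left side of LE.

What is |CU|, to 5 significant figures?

25.027

C is at the origin; CL runs at 44.0° with length 34.1, so L = 34.1·(cos 44.0°, sin 44.0°) = (24.529, 23.688). ∠CLE = 57.7°, so LE runs at 44.0° + (180° − 57.7°) = 166.30° from the x-axis; with |LE| = 42.3, E = L + 42.3·(cos 166.30°, sin 166.30°) = (-16.567, 33.706). LE ⟂ EU; with |EU| = 22.0 on the left of LE, U = E + 22.0·(-0.23684, -0.97155) = (-21.777, 12.332). Then |CU| = |U − C| = 25.027.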